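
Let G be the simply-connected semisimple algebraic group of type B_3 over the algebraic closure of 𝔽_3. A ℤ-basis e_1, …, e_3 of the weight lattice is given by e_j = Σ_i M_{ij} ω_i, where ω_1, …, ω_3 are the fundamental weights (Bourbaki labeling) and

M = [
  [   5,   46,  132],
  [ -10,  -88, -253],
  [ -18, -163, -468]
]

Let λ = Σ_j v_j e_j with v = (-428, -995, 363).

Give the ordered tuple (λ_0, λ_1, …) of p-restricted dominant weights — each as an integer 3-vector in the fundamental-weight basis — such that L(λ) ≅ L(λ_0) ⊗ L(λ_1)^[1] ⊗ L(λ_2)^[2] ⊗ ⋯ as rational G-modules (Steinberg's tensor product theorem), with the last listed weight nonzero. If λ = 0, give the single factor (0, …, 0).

((0, 1, 2), (2, 0, 1))

Compute c_i = Σ_j M_{ij} v_j with v = (-428, -995, 363):
  c_1 = 5*-428 + 46*-995 + 132*363 = 6
  c_2 = -10*-428 + -88*-995 + -253*363 = 1
  c_3 = -18*-428 + -163*-995 + -468*363 = 5
Writing each c_i in base p = 3:
  c_1 = 6 = 0·3^0 + 2·3^1
  c_2 = 1 = 1·3^0
  c_3 = 5 = 2·3^0 + 1·3^1
p-restricted factor λ_0 = (0, 1, 2)
p-restricted factor λ_1 = (2, 0, 1)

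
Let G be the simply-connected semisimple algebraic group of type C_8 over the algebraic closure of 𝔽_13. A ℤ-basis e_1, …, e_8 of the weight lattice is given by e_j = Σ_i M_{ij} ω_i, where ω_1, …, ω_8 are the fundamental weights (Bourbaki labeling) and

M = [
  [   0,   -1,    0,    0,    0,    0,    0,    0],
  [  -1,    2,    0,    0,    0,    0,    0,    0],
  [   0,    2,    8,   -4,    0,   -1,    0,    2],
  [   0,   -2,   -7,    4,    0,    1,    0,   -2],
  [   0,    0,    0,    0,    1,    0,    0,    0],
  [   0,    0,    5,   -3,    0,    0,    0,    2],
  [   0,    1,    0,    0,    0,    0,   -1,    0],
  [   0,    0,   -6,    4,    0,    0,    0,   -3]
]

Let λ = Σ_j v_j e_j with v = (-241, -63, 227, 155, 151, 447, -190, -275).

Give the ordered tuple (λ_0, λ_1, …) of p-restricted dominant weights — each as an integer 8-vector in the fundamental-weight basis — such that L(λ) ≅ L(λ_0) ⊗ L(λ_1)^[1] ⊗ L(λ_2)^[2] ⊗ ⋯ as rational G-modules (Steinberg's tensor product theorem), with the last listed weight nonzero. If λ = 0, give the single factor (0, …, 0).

ω-coordinates c = M·v, v = (-241, -63, 227, 155, 151, 447, -190, -275):
  c_1 = 0*-241 + -1*-63 + 0*227 + 0*155 + 0*151 + 0*447 + 0*-190 + 0*-275 = 63
  c_2 = -1*-241 + 2*-63 + 0*227 + 0*155 + 0*151 + 0*447 + 0*-190 + 0*-275 = 115
  c_3 = 0*-241 + 2*-63 + 8*227 + -4*155 + 0*151 + -1*447 + 0*-190 + 2*-275 = 73
  c_4 = 0*-241 + -2*-63 + -7*227 + 4*155 + 0*151 + 1*447 + 0*-190 + -2*-275 = 154
  c_5 = 0*-241 + 0*-63 + 0*227 + 0*155 + 1*151 + 0*447 + 0*-190 + 0*-275 = 151
  c_6 = 0*-241 + 0*-63 + 5*227 + -3*155 + 0*151 + 0*447 + 0*-190 + 2*-275 = 120
  c_7 = 0*-241 + 1*-63 + 0*227 + 0*155 + 0*151 + 0*447 + -1*-190 + 0*-275 = 127
  c_8 = 0*-241 + 0*-63 + -6*227 + 4*155 + 0*151 + 0*447 + 0*-190 + -3*-275 = 83
Base-13 expansion of each c_i:
  c_1 = 63 = 11·13^0 + 4·13^1
  c_2 = 115 = 11·13^0 + 8·13^1
  c_3 = 73 = 8·13^0 + 5·13^1
  c_4 = 154 = 11·13^0 + 11·13^1
  c_5 = 151 = 8·13^0 + 11·13^1
  c_6 = 120 = 3·13^0 + 9·13^1
  c_7 = 127 = 10·13^0 + 9·13^1
  c_8 = 83 = 5·13^0 + 6·13^1
p-restricted factor λ_0 = (11, 11, 8, 11, 8, 3, 10, 5)
p-restricted factor λ_1 = (4, 8, 5, 11, 11, 9, 9, 6)

((11, 11, 8, 11, 8, 3, 10, 5), (4, 8, 5, 11, 11, 9, 9, 6))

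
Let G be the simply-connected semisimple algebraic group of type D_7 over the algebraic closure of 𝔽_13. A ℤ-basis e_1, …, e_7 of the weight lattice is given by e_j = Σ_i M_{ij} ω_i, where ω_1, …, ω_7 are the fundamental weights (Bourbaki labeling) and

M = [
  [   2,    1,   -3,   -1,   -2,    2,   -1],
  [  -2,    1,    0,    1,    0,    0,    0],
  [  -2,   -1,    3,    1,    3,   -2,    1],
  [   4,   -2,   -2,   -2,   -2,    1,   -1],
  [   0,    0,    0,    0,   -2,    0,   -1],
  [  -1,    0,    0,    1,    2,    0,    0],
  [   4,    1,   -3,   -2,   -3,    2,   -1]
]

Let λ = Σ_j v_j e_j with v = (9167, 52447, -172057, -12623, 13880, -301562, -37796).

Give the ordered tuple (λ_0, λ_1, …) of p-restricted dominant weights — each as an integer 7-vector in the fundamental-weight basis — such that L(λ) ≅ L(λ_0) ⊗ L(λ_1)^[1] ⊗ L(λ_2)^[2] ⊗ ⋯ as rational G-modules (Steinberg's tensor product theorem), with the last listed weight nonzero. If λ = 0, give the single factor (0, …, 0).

Change of basis e → ω: c = M·v where v = (9167, 52447, -172057, -12623, 13880, -301562, -37796):
  c_1 = 2·9167 + 1·52447 + (-3)·(-172057) + (-1)·(-12623) + (-2)·(13880) + (2)·(-301562) + (-1)·(-37796) = 6487
  c_2 = (-2)·(9167) + 1·52447 + (0)·(-172057) + (1)·(-12623) + 0·13880 + (0)·(-301562) + (0)·(-37796) = 21490
  c_3 = (-2)·(9167) + (-1)·(52447) + (3)·(-172057) + (1)·(-12623) + 3·13880 + (-2)·(-301562) + (1)·(-37796) = 7393
  c_4 = 4·9167 + (-2)·(52447) + (-2)·(-172057) + (-2)·(-12623) + (-2)·(13880) + (1)·(-301562) + (-1)·(-37796) = 9608
  c_5 = 0·9167 + 0·52447 + (0)·(-172057) + (0)·(-12623) + (-2)·(13880) + (0)·(-301562) + (-1)·(-37796) = 10036
  c_6 = (-1)·(9167) + 0·52447 + (0)·(-172057) + (1)·(-12623) + 2·13880 + (0)·(-301562) + (0)·(-37796) = 5970
  c_7 = 4·9167 + 1·52447 + (-3)·(-172057) + (-2)·(-12623) + (-3)·(13880) + (2)·(-301562) + (-1)·(-37796) = 23564
Writing each c_i in base p = 13:
  c_1 = 6487 = 0·13^0 + 5·13^1 + 12·13^2 + 2·13^3
  c_2 = 21490 = 1·13^0 + 2·13^1 + 10·13^2 + 9·13^3
  c_3 = 7393 = 9·13^0 + 9·13^1 + 4·13^2 + 3·13^3
  c_4 = 9608 = 1·13^0 + 11·13^1 + 4·13^2 + 4·13^3
  c_5 = 10036 = 0·13^0 + 5·13^1 + 7·13^2 + 4·13^3
  c_6 = 5970 = 3·13^0 + 4·13^1 + 9·13^2 + 2·13^3
  c_7 = 23564 = 8·13^0 + 5·13^1 + 9·13^2 + 10·13^3
λ_0 = (0, 1, 9, 1, 0, 3, 8)
λ_1 = (5, 2, 9, 11, 5, 4, 5)
λ_2 = (12, 10, 4, 4, 7, 9, 9)
λ_3 = (2, 9, 3, 4, 4, 2, 10)

((0, 1, 9, 1, 0, 3, 8), (5, 2, 9, 11, 5, 4, 5), (12, 10, 4, 4, 7, 9, 9), (2, 9, 3, 4, 4, 2, 10))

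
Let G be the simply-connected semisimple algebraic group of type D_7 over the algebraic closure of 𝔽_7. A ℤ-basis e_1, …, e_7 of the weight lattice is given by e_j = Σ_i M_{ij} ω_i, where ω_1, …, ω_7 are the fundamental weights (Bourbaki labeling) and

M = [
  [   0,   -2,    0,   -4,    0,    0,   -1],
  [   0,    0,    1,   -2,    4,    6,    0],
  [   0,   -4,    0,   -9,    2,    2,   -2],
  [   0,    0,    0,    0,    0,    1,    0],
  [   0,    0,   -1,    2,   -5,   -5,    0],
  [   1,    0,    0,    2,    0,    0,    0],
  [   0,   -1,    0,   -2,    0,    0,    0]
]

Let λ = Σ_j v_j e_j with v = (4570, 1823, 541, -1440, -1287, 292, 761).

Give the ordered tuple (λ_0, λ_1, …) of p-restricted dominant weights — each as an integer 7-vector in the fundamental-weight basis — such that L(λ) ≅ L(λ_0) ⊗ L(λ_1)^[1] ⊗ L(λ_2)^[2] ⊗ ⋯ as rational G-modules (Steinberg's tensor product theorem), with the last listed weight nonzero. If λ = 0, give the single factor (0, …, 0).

Converting to the ω-basis (c_i = row i of M dotted with v = (4570, 1823, 541, -1440, -1287, 292, 761)):
  c_1 = (0)·(4570) + (-2)·(1823) + (0)·(541) + (-4)·(-1440) + (0)·(-1287) + (0)·(292) + (-1)·(761) = 1353
  c_2 = (0)·(4570) + (0)·(1823) + (1)·(541) + (-2)·(-1440) + (4)·(-1287) + (6)·(292) + (0)·(761) = 25
  c_3 = (0)·(4570) + (-4)·(1823) + (0)·(541) + (-9)·(-1440) + (2)·(-1287) + (2)·(292) + (-2)·(761) = 2156
  c_4 = (0)·(4570) + (0)·(1823) + (0)·(541) + (0)·(-1440) + (0)·(-1287) + (1)·(292) + (0)·(761) = 292
  c_5 = (0)·(4570) + (0)·(1823) + (-1)·(541) + (2)·(-1440) + (-5)·(-1287) + (-5)·(292) + (0)·(761) = 1554
  c_6 = (1)·(4570) + (0)·(1823) + (0)·(541) + (2)·(-1440) + (0)·(-1287) + (0)·(292) + (0)·(761) = 1690
  c_7 = (0)·(4570) + (-1)·(1823) + (0)·(541) + (-2)·(-1440) + (0)·(-1287) + (0)·(292) + (0)·(761) = 1057
Base-7 expansion of each c_i:
  c_1 = 1353 = 2·7^0 + 4·7^1 + 6·7^2 + 3·7^3
  c_2 = 25 = 4·7^0 + 3·7^1
  c_3 = 2156 = 0·7^0 + 0·7^1 + 2·7^2 + 6·7^3
  c_4 = 292 = 5·7^0 + 6·7^1 + 5·7^2
  c_5 = 1554 = 0·7^0 + 5·7^1 + 3·7^2 + 4·7^3
  c_6 = 1690 = 3·7^0 + 3·7^1 + 6·7^2 + 4·7^3
  c_7 = 1057 = 0·7^0 + 4·7^1 + 0·7^2 + 3·7^3
Factor λ_0 = (2, 4, 0, 5, 0, 3, 0)
Factor λ_1 = (4, 3, 0, 6, 5, 3, 4)
Factor λ_2 = (6, 0, 2, 5, 3, 6, 0)
Factor λ_3 = (3, 0, 6, 0, 4, 4, 3)

((2, 4, 0, 5, 0, 3, 0), (4, 3, 0, 6, 5, 3, 4), (6, 0, 2, 5, 3, 6, 0), (3, 0, 6, 0, 4, 4, 3))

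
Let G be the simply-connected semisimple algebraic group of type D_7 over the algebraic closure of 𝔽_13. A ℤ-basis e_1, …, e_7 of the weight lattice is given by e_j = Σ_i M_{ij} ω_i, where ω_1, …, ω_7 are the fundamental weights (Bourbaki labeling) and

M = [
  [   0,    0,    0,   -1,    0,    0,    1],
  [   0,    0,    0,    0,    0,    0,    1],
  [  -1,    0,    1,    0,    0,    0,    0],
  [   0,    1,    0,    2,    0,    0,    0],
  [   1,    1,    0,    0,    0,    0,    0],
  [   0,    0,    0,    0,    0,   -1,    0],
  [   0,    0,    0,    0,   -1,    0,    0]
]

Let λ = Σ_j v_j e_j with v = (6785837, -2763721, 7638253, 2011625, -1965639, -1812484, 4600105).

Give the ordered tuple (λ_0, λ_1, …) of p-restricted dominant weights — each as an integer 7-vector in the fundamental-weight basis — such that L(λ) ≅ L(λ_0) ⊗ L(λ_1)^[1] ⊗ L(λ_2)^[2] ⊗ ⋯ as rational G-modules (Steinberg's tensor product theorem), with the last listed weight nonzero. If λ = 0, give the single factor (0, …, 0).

Converting to the ω-basis (c_i = row i of M dotted with v = (6785837, -2763721, 7638253, 2011625, -1965639, -1812484, 4600105)):
  c_1 = 0*6785837 + 0*-2763721 + 0*7638253 + -1*2011625 + 0*-1965639 + 0*-1812484 + 1*4600105 = 2588480
  c_2 = 0*6785837 + 0*-2763721 + 0*7638253 + 0*2011625 + 0*-1965639 + 0*-1812484 + 1*4600105 = 4600105
  c_3 = -1*6785837 + 0*-2763721 + 1*7638253 + 0*2011625 + 0*-1965639 + 0*-1812484 + 0*4600105 = 852416
  c_4 = 0*6785837 + 1*-2763721 + 0*7638253 + 2*2011625 + 0*-1965639 + 0*-1812484 + 0*4600105 = 1259529
  c_5 = 1*6785837 + 1*-2763721 + 0*7638253 + 0*2011625 + 0*-1965639 + 0*-1812484 + 0*4600105 = 4022116
  c_6 = 0*6785837 + 0*-2763721 + 0*7638253 + 0*2011625 + 0*-1965639 + -1*-1812484 + 0*4600105 = 1812484
  c_7 = 0*6785837 + 0*-2763721 + 0*7638253 + 0*2011625 + -1*-1965639 + 0*-1812484 + 0*4600105 = 1965639
p = 13; digits c_i = Σ_j d_{ij}·13^j, 0 ≤ d_{ij} < 13:
  c_1 = 2588480 = 11·13^0 + 5·13^1 + 2·13^2 + 8·13^3 + 12·13^4 + 6·13^5
  c_2 = 4600105 = 3·13^0 + 7·13^1 + 10·13^2 + 0·13^3 + 5·13^4 + 12·13^5
  c_3 = 852416 = 6·13^0 + 11·13^1 + 12·13^2 + 10·13^3 + 3·13^4 + 2·13^5
  c_4 = 1259529 = 11·13^0 + 10·13^1 + 3·13^2 + 1·13^3 + 5·13^4 + 3·13^5
  c_5 = 4022116 = 7·13^0 + 6·13^1 + 9·13^2 + 10·13^3 + 10·13^4 + 10·13^5
  c_6 = 1812484 = 11·13^0 + 9·13^1 + 12·13^2 + 5·13^3 + 11·13^4 + 4·13^5
  c_7 = 1965639 = 0·13^0 + 0·13^1 + 9·13^2 + 10·13^3 + 3·13^4 + 5·13^5
p-restricted factor λ_0 = (11, 3, 6, 11, 7, 11, 0)
p-restricted factor λ_1 = (5, 7, 11, 10, 6, 9, 0)
p-restricted factor λ_2 = (2, 10, 12, 3, 9, 12, 9)
p-restricted factor λ_3 = (8, 0, 10, 1, 10, 5, 10)
p-restricted factor λ_4 = (12, 5, 3, 5, 10, 11, 3)
p-restricted factor λ_5 = (6, 12, 2, 3, 10, 4, 5)

((11, 3, 6, 11, 7, 11, 0), (5, 7, 11, 10, 6, 9, 0), (2, 10, 12, 3, 9, 12, 9), (8, 0, 10, 1, 10, 5, 10), (12, 5, 3, 5, 10, 11, 3), (6, 12, 2, 3, 10, 4, 5))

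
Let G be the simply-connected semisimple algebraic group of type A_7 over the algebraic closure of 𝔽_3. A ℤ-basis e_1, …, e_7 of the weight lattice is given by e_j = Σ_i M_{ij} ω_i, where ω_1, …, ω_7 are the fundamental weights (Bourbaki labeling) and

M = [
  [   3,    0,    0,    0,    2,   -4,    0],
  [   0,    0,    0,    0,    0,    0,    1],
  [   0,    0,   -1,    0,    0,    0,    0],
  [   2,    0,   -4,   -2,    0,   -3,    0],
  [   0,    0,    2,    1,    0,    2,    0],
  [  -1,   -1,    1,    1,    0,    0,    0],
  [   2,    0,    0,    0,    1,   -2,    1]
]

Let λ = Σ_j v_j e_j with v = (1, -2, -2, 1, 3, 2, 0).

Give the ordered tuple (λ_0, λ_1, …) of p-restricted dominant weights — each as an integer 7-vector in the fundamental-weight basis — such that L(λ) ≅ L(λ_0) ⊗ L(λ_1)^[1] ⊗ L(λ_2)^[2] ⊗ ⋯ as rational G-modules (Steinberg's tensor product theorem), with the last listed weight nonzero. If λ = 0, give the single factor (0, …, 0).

Converting to the ω-basis (c_i = row i of M dotted with v = (1, -2, -2, 1, 3, 2, 0)):
  c_1 = (3)·(1) + (0)·(-2) + (0)·(-2) + (0)·(1) + (2)·(3) + (-4)·(2) + (0)·(0) = 1
  c_2 = (0)·(1) + (0)·(-2) + (0)·(-2) + (0)·(1) + (0)·(3) + (0)·(2) + (1)·(0) = 0
  c_3 = (0)·(1) + (0)·(-2) + (-1)·(-2) + (0)·(1) + (0)·(3) + (0)·(2) + (0)·(0) = 2
  c_4 = (2)·(1) + (0)·(-2) + (-4)·(-2) + (-2)·(1) + (0)·(3) + (-3)·(2) + (0)·(0) = 2
  c_5 = (0)·(1) + (0)·(-2) + (2)·(-2) + (1)·(1) + (0)·(3) + (2)·(2) + (0)·(0) = 1
  c_6 = (-1)·(1) + (-1)·(-2) + (1)·(-2) + (1)·(1) + (0)·(3) + (0)·(2) + (0)·(0) = 0
  c_7 = (2)·(1) + (0)·(-2) + (0)·(-2) + (0)·(1) + (1)·(3) + (-2)·(2) + (1)·(0) = 1
p = 3; digits c_i = Σ_j d_{ij}·3^j, 0 ≤ d_{ij} < 3:
  c_1 = 1 = 1·3^0
  c_2 = 0
  c_3 = 2 = 2·3^0
  c_4 = 2 = 2·3^0
  c_5 = 1 = 1·3^0
  c_6 = 0
  c_7 = 1 = 1·3^0
λ_0 = (1, 0, 2, 2, 1, 0, 1)

((1, 0, 2, 2, 1, 0, 1),)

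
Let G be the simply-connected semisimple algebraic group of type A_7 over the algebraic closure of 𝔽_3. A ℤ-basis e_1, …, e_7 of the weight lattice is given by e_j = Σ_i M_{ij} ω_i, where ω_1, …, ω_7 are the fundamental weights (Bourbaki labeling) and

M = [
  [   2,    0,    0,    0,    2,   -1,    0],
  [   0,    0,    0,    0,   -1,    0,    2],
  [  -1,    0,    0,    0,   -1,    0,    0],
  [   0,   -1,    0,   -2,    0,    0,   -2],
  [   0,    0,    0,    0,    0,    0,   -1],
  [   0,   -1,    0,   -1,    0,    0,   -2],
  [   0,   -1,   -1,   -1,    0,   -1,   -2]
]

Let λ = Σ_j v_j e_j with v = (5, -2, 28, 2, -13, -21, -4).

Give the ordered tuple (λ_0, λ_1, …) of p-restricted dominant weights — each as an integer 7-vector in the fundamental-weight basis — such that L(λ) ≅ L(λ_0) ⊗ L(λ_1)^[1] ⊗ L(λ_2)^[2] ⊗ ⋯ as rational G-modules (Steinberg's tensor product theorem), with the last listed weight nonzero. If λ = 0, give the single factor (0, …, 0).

In the fundamental-weight basis, λ has coordinates c = M·v (v = (5, -2, 28, 2, -13, -21, -4)):
  c_1 = 2·5 + (0)·(-2) + 0·28 + 0·2 + (2)·(-13) + (-1)·(-21) + (0)·(-4) = 5
  c_2 = 0·5 + (0)·(-2) + 0·28 + 0·2 + (-1)·(-13) + (0)·(-21) + (2)·(-4) = 5
  c_3 = (-1)·(5) + (0)·(-2) + 0·28 + 0·2 + (-1)·(-13) + (0)·(-21) + (0)·(-4) = 8
  c_4 = 0·5 + (-1)·(-2) + 0·28 + (-2)·(2) + (0)·(-13) + (0)·(-21) + (-2)·(-4) = 6
  c_5 = 0·5 + (0)·(-2) + 0·28 + 0·2 + (0)·(-13) + (0)·(-21) + (-1)·(-4) = 4
  c_6 = 0·5 + (-1)·(-2) + 0·28 + (-1)·(2) + (0)·(-13) + (0)·(-21) + (-2)·(-4) = 8
  c_7 = 0·5 + (-1)·(-2) + (-1)·(28) + (-1)·(2) + (0)·(-13) + (-1)·(-21) + (-2)·(-4) = 1
Writing each c_i in base p = 3:
  c_1 = 5 = 2·3^0 + 1·3^1
  c_2 = 5 = 2·3^0 + 1·3^1
  c_3 = 8 = 2·3^0 + 2·3^1
  c_4 = 6 = 0·3^0 + 2·3^1
  c_5 = 4 = 1·3^0 + 1·3^1
  c_6 = 8 = 2·3^0 + 2·3^1
  c_7 = 1 = 1·3^0
p-restricted factor λ_0 = (2, 2, 2, 0, 1, 2, 1)
p-restricted factor λ_1 = (1, 1, 2, 2, 1, 2, 0)

((2, 2, 2, 0, 1, 2, 1), (1, 1, 2, 2, 1, 2, 0))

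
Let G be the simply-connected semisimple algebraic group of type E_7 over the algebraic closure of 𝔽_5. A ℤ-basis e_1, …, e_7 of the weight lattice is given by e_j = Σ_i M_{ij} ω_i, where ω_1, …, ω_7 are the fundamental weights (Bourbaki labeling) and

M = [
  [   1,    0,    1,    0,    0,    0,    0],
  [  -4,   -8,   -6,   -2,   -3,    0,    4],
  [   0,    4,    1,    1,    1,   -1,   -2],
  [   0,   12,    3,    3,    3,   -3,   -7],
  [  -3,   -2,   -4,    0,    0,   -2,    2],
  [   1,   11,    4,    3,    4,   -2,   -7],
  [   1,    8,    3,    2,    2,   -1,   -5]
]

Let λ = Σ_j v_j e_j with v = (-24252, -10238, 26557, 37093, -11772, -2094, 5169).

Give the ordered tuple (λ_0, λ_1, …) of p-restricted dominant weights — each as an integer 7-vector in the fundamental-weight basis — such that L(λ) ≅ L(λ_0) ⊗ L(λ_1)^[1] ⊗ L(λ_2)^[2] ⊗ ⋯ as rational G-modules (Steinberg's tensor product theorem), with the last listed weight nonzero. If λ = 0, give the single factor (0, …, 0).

((0, 1, 2, 2, 0, 4, 1), (1, 0, 1, 0, 1, 0, 1), (2, 0, 2, 0, 1, 2, 1), (3, 1, 1, 3, 2, 2, 3), (3, 2, 4, 4, 2, 2, 0))

Converting to the ω-basis (c_i = row i of M dotted with v = (-24252, -10238, 26557, 37093, -11772, -2094, 5169)):
  c_1 = (1)·(-24252) + (0)·(-10238) + 1·26557 + 0·37093 + (0)·(-11772) + (0)·(-2094) + 0·5169 = 2305
  c_2 = (-4)·(-24252) + (-8)·(-10238) + (-6)·(26557) + (-2)·(37093) + (-3)·(-11772) + (0)·(-2094) + 4·5169 = 1376
  c_3 = (0)·(-24252) + (4)·(-10238) + 1·26557 + 1·37093 + (1)·(-11772) + (-1)·(-2094) + (-2)·(5169) = 2682
  c_4 = (0)·(-24252) + (12)·(-10238) + 3·26557 + 3·37093 + (3)·(-11772) + (-3)·(-2094) + (-7)·(5169) = 2877
  c_5 = (-3)·(-24252) + (-2)·(-10238) + (-4)·(26557) + 0·37093 + (0)·(-11772) + (-2)·(-2094) + 2·5169 = 1530
  c_6 = (1)·(-24252) + (11)·(-10238) + 4·26557 + 3·37093 + (4)·(-11772) + (-2)·(-2094) + (-7)·(5169) = 1554
  c_7 = (1)·(-24252) + (8)·(-10238) + 3·26557 + 2·37093 + (2)·(-11772) + (-1)·(-2094) + (-5)·(5169) = 406
Writing each c_i in base p = 5:
  c_1 = 2305 = 0·5^0 + 1·5^1 + 2·5^2 + 3·5^3 + 3·5^4
  c_2 = 1376 = 1·5^0 + 0·5^1 + 0·5^2 + 1·5^3 + 2·5^4
  c_3 = 2682 = 2·5^0 + 1·5^1 + 2·5^2 + 1·5^3 + 4·5^4
  c_4 = 2877 = 2·5^0 + 0·5^1 + 0·5^2 + 3·5^3 + 4·5^4
  c_5 = 1530 = 0·5^0 + 1·5^1 + 1·5^2 + 2·5^3 + 2·5^4
  c_6 = 1554 = 4·5^0 + 0·5^1 + 2·5^2 + 2·5^3 + 2·5^4
  c_7 = 406 = 1·5^0 + 1·5^1 + 1·5^2 + 3·5^3
Factor λ_0 = (0, 1, 2, 2, 0, 4, 1)
Factor λ_1 = (1, 0, 1, 0, 1, 0, 1)
Factor λ_2 = (2, 0, 2, 0, 1, 2, 1)
Factor λ_3 = (3, 1, 1, 3, 2, 2, 3)
Factor λ_4 = (3, 2, 4, 4, 2, 2, 0)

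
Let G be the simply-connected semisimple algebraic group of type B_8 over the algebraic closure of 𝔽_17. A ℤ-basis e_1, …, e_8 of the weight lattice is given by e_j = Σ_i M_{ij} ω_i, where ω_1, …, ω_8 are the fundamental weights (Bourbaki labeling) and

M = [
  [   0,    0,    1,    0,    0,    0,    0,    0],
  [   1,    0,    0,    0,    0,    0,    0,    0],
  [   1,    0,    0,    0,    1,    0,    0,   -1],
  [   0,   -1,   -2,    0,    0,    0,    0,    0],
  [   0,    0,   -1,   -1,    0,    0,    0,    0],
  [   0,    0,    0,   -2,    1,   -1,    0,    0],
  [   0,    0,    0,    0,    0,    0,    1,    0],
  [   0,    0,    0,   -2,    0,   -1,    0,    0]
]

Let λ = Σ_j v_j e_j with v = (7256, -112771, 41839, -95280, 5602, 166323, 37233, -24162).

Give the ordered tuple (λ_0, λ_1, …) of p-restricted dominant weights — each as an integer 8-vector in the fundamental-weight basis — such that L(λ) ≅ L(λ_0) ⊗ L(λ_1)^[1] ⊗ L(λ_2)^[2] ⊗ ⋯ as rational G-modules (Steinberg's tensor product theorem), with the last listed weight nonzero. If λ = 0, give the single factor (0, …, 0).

((2, 14, 11, 6, 10, 4, 3, 12), (13, 1, 1, 11, 15, 4, 14, 14), (8, 8, 9, 15, 14, 1, 9, 15), (8, 1, 7, 5, 10, 6, 7, 4))

Change of basis e → ω: c = M·v where v = (7256, -112771, 41839, -95280, 5602, 166323, 37233, -24162):
  c_1 = 0·7256 + (0)·(-112771) + 1·41839 + (0)·(-95280) + 0·5602 + 0·166323 + 0·37233 + (0)·(-24162) = 41839
  c_2 = 1·7256 + (0)·(-112771) + 0·41839 + (0)·(-95280) + 0·5602 + 0·166323 + 0·37233 + (0)·(-24162) = 7256
  c_3 = 1·7256 + (0)·(-112771) + 0·41839 + (0)·(-95280) + 1·5602 + 0·166323 + 0·37233 + (-1)·(-24162) = 37020
  c_4 = 0·7256 + (-1)·(-112771) + (-2)·(41839) + (0)·(-95280) + 0·5602 + 0·166323 + 0·37233 + (0)·(-24162) = 29093
  c_5 = 0·7256 + (0)·(-112771) + (-1)·(41839) + (-1)·(-95280) + 0·5602 + 0·166323 + 0·37233 + (0)·(-24162) = 53441
  c_6 = 0·7256 + (0)·(-112771) + 0·41839 + (-2)·(-95280) + 1·5602 + (-1)·(166323) + 0·37233 + (0)·(-24162) = 29839
  c_7 = 0·7256 + (0)·(-112771) + 0·41839 + (0)·(-95280) + 0·5602 + 0·166323 + 1·37233 + (0)·(-24162) = 37233
  c_8 = 0·7256 + (0)·(-112771) + 0·41839 + (-2)·(-95280) + 0·5602 + (-1)·(166323) + 0·37233 + (0)·(-24162) = 24237
Writing each c_i in base p = 17:
  c_1 = 41839 = 2·17^0 + 13·17^1 + 8·17^2 + 8·17^3
  c_2 = 7256 = 14·17^0 + 1·17^1 + 8·17^2 + 1·17^3
  c_3 = 37020 = 11·17^0 + 1·17^1 + 9·17^2 + 7·17^3
  c_4 = 29093 = 6·17^0 + 11·17^1 + 15·17^2 + 5·17^3
  c_5 = 53441 = 10·17^0 + 15·17^1 + 14·17^2 + 10·17^3
  c_6 = 29839 = 4·17^0 + 4·17^1 + 1·17^2 + 6·17^3
  c_7 = 37233 = 3·17^0 + 14·17^1 + 9·17^2 + 7·17^3
  c_8 = 24237 = 12·17^0 + 14·17^1 + 15·17^2 + 4·17^3
λ_0 = (2, 14, 11, 6, 10, 4, 3, 12)
λ_1 = (13, 1, 1, 11, 15, 4, 14, 14)
λ_2 = (8, 8, 9, 15, 14, 1, 9, 15)
λ_3 = (8, 1, 7, 5, 10, 6, 7, 4)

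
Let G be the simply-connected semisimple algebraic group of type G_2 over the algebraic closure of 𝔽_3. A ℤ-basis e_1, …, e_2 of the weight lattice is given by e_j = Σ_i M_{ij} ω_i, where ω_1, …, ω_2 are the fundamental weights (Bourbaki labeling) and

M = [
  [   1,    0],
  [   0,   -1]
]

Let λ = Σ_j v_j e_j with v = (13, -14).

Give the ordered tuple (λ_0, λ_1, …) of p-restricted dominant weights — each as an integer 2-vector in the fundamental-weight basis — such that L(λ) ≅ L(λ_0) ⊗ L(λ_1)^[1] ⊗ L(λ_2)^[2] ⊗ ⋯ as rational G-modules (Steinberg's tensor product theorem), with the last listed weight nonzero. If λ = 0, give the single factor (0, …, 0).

((1, 2), (1, 1), (1, 1))

Compute c_i = Σ_j M_{ij} v_j with v = (13, -14):
  c_1 = 1·13 + (0)·(-14) = 13
  c_2 = 0·13 + (-1)·(-14) = 14
Expand coordinatewise in base 3:
  c_1 = 13 = 1·3^0 + 1·3^1 + 1·3^2
  c_2 = 14 = 2·3^0 + 1·3^1 + 1·3^2
Factor λ_0 = (1, 2)
Factor λ_1 = (1, 1)
Factor λ_2 = (1, 1)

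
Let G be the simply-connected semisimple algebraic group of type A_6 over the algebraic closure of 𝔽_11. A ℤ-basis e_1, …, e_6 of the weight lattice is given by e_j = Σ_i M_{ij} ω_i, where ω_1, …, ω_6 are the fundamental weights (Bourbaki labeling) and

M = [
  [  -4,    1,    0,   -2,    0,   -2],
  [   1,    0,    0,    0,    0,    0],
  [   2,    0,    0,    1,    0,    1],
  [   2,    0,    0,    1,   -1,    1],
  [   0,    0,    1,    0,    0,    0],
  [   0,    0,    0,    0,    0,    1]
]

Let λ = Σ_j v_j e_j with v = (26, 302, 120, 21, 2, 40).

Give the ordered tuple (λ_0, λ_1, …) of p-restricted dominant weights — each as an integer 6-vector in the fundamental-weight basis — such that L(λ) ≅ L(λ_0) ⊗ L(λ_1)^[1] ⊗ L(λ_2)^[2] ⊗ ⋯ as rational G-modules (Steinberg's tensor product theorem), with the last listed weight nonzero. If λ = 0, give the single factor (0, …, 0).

((10, 4, 3, 1, 10, 7), (6, 2, 10, 10, 10, 3))

ω-coordinates c = M·v, v = (26, 302, 120, 21, 2, 40):
  c_1 = (-4)·(26) + 1·302 + 0·120 + (-2)·(21) + 0·2 + (-2)·(40) = 76
  c_2 = 1·26 + 0·302 + 0·120 + 0·21 + 0·2 + 0·40 = 26
  c_3 = 2·26 + 0·302 + 0·120 + 1·21 + 0·2 + 1·40 = 113
  c_4 = 2·26 + 0·302 + 0·120 + 1·21 + (-1)·(2) + 1·40 = 111
  c_5 = 0·26 + 0·302 + 1·120 + 0·21 + 0·2 + 0·40 = 120
  c_6 = 0·26 + 0·302 + 0·120 + 0·21 + 0·2 + 1·40 = 40
Expand coordinatewise in base 11:
  c_1 = 76 = 10·11^0 + 6·11^1
  c_2 = 26 = 4·11^0 + 2·11^1
  c_3 = 113 = 3·11^0 + 10·11^1
  c_4 = 111 = 1·11^0 + 10·11^1
  c_5 = 120 = 10·11^0 + 10·11^1
  c_6 = 40 = 7·11^0 + 3·11^1
λ_0 = (10, 4, 3, 1, 10, 7)
λ_1 = (6, 2, 10, 10, 10, 3)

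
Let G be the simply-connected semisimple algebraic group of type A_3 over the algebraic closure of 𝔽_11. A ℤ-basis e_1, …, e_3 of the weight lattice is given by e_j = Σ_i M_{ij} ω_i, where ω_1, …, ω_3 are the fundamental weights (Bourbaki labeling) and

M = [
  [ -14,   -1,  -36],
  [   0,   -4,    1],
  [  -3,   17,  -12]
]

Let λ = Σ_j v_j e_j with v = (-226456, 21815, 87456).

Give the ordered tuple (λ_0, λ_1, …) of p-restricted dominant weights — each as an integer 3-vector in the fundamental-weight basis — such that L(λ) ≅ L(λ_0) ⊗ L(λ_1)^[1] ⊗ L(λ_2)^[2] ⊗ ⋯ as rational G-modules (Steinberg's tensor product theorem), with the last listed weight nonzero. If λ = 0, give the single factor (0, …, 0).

((10, 9, 3), (2, 6, 2), (1, 1, 6))

Converting to the ω-basis (c_i = row i of M dotted with v = (-226456, 21815, 87456)):
  c_1 = (-14)·(-226456) + (-1)·(21815) + (-36)·(87456) = 153
  c_2 = (0)·(-226456) + (-4)·(21815) + (1)·(87456) = 196
  c_3 = (-3)·(-226456) + (17)·(21815) + (-12)·(87456) = 751
p = 11; digits c_i = Σ_j d_{ij}·11^j, 0 ≤ d_{ij} < 11:
  c_1 = 153 = 10·11^0 + 2·11^1 + 1·11^2
  c_2 = 196 = 9·11^0 + 6·11^1 + 1·11^2
  c_3 = 751 = 3·11^0 + 2·11^1 + 6·11^2
Factor λ_0 = (10, 9, 3)
Factor λ_1 = (2, 6, 2)
Factor λ_2 = (1, 1, 6)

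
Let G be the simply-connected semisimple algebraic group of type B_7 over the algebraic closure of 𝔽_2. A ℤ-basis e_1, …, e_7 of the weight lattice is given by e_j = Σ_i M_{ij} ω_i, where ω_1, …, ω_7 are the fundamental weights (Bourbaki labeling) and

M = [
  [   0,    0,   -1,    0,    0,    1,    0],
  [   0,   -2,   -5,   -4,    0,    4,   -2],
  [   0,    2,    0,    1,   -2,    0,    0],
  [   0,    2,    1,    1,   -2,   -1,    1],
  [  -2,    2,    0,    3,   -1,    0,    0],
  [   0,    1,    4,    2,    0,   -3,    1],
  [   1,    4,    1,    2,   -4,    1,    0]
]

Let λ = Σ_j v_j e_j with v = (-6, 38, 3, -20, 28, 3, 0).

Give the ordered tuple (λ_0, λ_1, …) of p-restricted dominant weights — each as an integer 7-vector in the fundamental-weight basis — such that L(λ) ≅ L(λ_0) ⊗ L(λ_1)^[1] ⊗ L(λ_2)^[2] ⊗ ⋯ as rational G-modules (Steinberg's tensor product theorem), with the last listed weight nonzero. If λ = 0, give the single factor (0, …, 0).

Compute c_i = Σ_j M_{ij} v_j with v = (-6, 38, 3, -20, 28, 3, 0):
  c_1 = (0)·(-6) + 0·38 + (-1)·(3) + (0)·(-20) + 0·28 + 1·3 + 0·0 = 0
  c_2 = (0)·(-6) + (-2)·(38) + (-5)·(3) + (-4)·(-20) + 0·28 + 4·3 + (-2)·(0) = 1
  c_3 = (0)·(-6) + 2·38 + 0·3 + (1)·(-20) + (-2)·(28) + 0·3 + 0·0 = 0
  c_4 = (0)·(-6) + 2·38 + 1·3 + (1)·(-20) + (-2)·(28) + (-1)·(3) + 1·0 = 0
  c_5 = (-2)·(-6) + 2·38 + 0·3 + (3)·(-20) + (-1)·(28) + 0·3 + 0·0 = 0
  c_6 = (0)·(-6) + 1·38 + 4·3 + (2)·(-20) + 0·28 + (-3)·(3) + 1·0 = 1
  c_7 = (1)·(-6) + 4·38 + 1·3 + (2)·(-20) + (-4)·(28) + 1·3 + 0·0 = 0
Base-2 expansion of each c_i:
  c_1 = 0
  c_2 = 1 = 1·2^0
  c_3 = 0
  c_4 = 0
  c_5 = 0
  c_6 = 1 = 1·2^0
  c_7 = 0
Factor λ_0 = (0, 1, 0, 0, 0, 1, 0)

((0, 1, 0, 0, 0, 1, 0),)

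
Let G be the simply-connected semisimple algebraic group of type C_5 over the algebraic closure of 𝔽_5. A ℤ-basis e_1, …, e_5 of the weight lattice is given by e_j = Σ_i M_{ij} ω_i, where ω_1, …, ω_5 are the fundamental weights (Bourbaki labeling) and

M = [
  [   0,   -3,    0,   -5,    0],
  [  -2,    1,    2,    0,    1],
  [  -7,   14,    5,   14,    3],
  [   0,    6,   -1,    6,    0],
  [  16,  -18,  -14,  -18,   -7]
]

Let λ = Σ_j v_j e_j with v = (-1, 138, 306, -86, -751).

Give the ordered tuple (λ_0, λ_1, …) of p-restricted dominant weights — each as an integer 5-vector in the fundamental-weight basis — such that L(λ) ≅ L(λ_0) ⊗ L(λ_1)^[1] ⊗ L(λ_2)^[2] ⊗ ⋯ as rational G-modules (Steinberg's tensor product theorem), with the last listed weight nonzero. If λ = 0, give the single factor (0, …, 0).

ω-coordinates c = M·v, v = (-1, 138, 306, -86, -751):
  c_1 = (0)·(-1) + (-3)·(138) + (0)·(306) + (-5)·(-86) + (0)·(-751) = 16
  c_2 = (-2)·(-1) + (1)·(138) + (2)·(306) + (0)·(-86) + (1)·(-751) = 1
  c_3 = (-7)·(-1) + (14)·(138) + (5)·(306) + (14)·(-86) + (3)·(-751) = 12
  c_4 = (0)·(-1) + (6)·(138) + (-1)·(306) + (6)·(-86) + (0)·(-751) = 6
  c_5 = (16)·(-1) + (-18)·(138) + (-14)·(306) + (-18)·(-86) + (-7)·(-751) = 21
Writing each c_i in base p = 5:
  c_1 = 16 = 1·5^0 + 3·5^1
  c_2 = 1 = 1·5^0
  c_3 = 12 = 2·5^0 + 2·5^1
  c_4 = 6 = 1·5^0 + 1·5^1
  c_5 = 21 = 1·5^0 + 4·5^1
Factor λ_0 = (1, 1, 2, 1, 1)
Factor λ_1 = (3, 0, 2, 1, 4)

((1, 1, 2, 1, 1), (3, 0, 2, 1, 4))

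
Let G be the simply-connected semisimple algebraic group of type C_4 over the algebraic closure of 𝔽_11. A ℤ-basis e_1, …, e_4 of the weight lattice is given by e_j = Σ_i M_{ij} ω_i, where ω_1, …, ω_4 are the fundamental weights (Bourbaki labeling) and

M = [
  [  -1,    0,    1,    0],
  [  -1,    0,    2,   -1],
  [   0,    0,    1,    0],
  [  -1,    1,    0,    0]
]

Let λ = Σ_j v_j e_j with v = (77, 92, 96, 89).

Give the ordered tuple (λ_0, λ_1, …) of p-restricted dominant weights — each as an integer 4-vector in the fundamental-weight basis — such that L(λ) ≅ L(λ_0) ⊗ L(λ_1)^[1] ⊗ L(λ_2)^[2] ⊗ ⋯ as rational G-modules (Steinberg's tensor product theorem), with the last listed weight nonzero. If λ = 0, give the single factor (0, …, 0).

ω-coordinates c = M·v, v = (77, 92, 96, 89):
  c_1 = -1*77 + 0*92 + 1*96 + 0*89 = 19
  c_2 = -1*77 + 0*92 + 2*96 + -1*89 = 26
  c_3 = 0*77 + 0*92 + 1*96 + 0*89 = 96
  c_4 = -1*77 + 1*92 + 0*96 + 0*89 = 15
Writing each c_i in base p = 11:
  c_1 = 19 = 8·11^0 + 1·11^1
  c_2 = 26 = 4·11^0 + 2·11^1
  c_3 = 96 = 8·11^0 + 8·11^1
  c_4 = 15 = 4·11^0 + 1·11^1
λ_0 = (8, 4, 8, 4)
λ_1 = (1, 2, 8, 1)

((8, 4, 8, 4), (1, 2, 8, 1))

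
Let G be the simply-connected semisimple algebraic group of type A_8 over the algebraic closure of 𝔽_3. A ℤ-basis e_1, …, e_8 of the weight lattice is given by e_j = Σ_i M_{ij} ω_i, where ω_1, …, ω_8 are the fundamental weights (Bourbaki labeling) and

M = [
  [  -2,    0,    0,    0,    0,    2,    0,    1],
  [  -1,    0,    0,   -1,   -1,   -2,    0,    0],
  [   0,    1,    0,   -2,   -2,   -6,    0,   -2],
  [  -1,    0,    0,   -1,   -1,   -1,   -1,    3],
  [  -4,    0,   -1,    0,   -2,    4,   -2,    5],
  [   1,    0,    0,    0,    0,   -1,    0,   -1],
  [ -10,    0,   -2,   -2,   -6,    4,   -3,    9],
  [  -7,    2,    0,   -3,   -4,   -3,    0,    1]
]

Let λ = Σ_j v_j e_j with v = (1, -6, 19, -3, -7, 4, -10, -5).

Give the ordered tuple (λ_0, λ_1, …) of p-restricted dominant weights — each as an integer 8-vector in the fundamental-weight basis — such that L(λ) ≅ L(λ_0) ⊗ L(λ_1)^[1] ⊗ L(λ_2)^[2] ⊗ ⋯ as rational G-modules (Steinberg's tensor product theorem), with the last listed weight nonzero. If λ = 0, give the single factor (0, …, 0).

((1, 1, 0, 0, 2, 2, 1, 1),)

Converting to the ω-basis (c_i = row i of M dotted with v = (1, -6, 19, -3, -7, 4, -10, -5)):
  c_1 = -2*1 + 0*-6 + 0*19 + 0*-3 + 0*-7 + 2*4 + 0*-10 + 1*-5 = 1
  c_2 = -1*1 + 0*-6 + 0*19 + -1*-3 + -1*-7 + -2*4 + 0*-10 + 0*-5 = 1
  c_3 = 0*1 + 1*-6 + 0*19 + -2*-3 + -2*-7 + -6*4 + 0*-10 + -2*-5 = 0
  c_4 = -1*1 + 0*-6 + 0*19 + -1*-3 + -1*-7 + -1*4 + -1*-10 + 3*-5 = 0
  c_5 = -4*1 + 0*-6 + -1*19 + 0*-3 + -2*-7 + 4*4 + -2*-10 + 5*-5 = 2
  c_6 = 1*1 + 0*-6 + 0*19 + 0*-3 + 0*-7 + -1*4 + 0*-10 + -1*-5 = 2
  c_7 = -10*1 + 0*-6 + -2*19 + -2*-3 + -6*-7 + 4*4 + -3*-10 + 9*-5 = 1
  c_8 = -7*1 + 2*-6 + 0*19 + -3*-3 + -4*-7 + -3*4 + 0*-10 + 1*-5 = 1
Expand coordinatewise in base 3:
  c_1 = 1 = 1·3^0
  c_2 = 1 = 1·3^0
  c_3 = 0
  c_4 = 0
  c_5 = 2 = 2·3^0
  c_6 = 2 = 2·3^0
  c_7 = 1 = 1·3^0
  c_8 = 1 = 1·3^0
λ_0 = (1, 1, 0, 0, 2, 2, 1, 1)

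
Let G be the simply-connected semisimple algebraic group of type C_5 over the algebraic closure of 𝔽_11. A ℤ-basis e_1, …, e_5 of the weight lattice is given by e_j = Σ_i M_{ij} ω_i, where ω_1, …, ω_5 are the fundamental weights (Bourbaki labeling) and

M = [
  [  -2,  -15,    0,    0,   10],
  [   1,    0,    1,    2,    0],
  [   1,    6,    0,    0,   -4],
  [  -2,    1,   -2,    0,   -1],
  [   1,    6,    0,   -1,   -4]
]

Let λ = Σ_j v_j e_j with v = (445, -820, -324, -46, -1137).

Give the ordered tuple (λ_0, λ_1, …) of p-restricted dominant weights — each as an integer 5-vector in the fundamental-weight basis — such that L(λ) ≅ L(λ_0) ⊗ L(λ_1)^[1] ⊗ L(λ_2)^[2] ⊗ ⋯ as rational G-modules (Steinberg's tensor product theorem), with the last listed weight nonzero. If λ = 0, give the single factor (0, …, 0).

((7, 7, 7, 9, 9), (3, 2, 6, 6, 10))

Compute c_i = Σ_j M_{ij} v_j with v = (445, -820, -324, -46, -1137):
  c_1 = (-2)·(445) + (-15)·(-820) + (0)·(-324) + (0)·(-46) + (10)·(-1137) = 40
  c_2 = (1)·(445) + (0)·(-820) + (1)·(-324) + (2)·(-46) + (0)·(-1137) = 29
  c_3 = (1)·(445) + (6)·(-820) + (0)·(-324) + (0)·(-46) + (-4)·(-1137) = 73
  c_4 = (-2)·(445) + (1)·(-820) + (-2)·(-324) + (0)·(-46) + (-1)·(-1137) = 75
  c_5 = (1)·(445) + (6)·(-820) + (0)·(-324) + (-1)·(-46) + (-4)·(-1137) = 119
Writing each c_i in base p = 11:
  c_1 = 40 = 7·11^0 + 3·11^1
  c_2 = 29 = 7·11^0 + 2·11^1
  c_3 = 73 = 7·11^0 + 6·11^1
  c_4 = 75 = 9·11^0 + 6·11^1
  c_5 = 119 = 9·11^0 + 10·11^1
Factor λ_0 = (7, 7, 7, 9, 9)
Factor λ_1 = (3, 2, 6, 6, 10)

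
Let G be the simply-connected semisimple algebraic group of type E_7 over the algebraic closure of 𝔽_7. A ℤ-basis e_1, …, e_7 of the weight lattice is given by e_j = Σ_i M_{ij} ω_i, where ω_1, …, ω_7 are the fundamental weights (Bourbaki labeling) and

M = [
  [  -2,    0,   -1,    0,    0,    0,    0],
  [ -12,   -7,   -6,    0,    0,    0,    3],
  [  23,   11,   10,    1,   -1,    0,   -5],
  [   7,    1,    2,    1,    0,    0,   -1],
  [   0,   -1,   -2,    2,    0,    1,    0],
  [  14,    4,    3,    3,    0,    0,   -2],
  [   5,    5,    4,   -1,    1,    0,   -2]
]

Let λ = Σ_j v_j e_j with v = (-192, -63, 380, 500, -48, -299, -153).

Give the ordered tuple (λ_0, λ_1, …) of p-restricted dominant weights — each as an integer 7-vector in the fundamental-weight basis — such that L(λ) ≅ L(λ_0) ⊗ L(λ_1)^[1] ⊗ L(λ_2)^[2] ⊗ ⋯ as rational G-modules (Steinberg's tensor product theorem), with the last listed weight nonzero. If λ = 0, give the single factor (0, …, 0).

Change of basis e → ω: c = M·v where v = (-192, -63, 380, 500, -48, -299, -153):
  c_1 = -2*-192 + 0*-63 + -1*380 + 0*500 + 0*-48 + 0*-299 + 0*-153 = 4
  c_2 = -12*-192 + -7*-63 + -6*380 + 0*500 + 0*-48 + 0*-299 + 3*-153 = 6
  c_3 = 23*-192 + 11*-63 + 10*380 + 1*500 + -1*-48 + 0*-299 + -5*-153 = 4
  c_4 = 7*-192 + 1*-63 + 2*380 + 1*500 + 0*-48 + 0*-299 + -1*-153 = 6
  c_5 = 0*-192 + -1*-63 + -2*380 + 2*500 + 0*-48 + 1*-299 + 0*-153 = 4
  c_6 = 14*-192 + 4*-63 + 3*380 + 3*500 + 0*-48 + 0*-299 + -2*-153 = 6
  c_7 = 5*-192 + 5*-63 + 4*380 + -1*500 + 1*-48 + 0*-299 + -2*-153 = 3
Base-7 expansion of each c_i:
  c_1 = 4 = 4·7^0
  c_2 = 6 = 6·7^0
  c_3 = 4 = 4·7^0
  c_4 = 6 = 6·7^0
  c_5 = 4 = 4·7^0
  c_6 = 6 = 6·7^0
  c_7 = 3 = 3·7^0
λ_0 = (4, 6, 4, 6, 4, 6, 3)

((4, 6, 4, 6, 4, 6, 3),)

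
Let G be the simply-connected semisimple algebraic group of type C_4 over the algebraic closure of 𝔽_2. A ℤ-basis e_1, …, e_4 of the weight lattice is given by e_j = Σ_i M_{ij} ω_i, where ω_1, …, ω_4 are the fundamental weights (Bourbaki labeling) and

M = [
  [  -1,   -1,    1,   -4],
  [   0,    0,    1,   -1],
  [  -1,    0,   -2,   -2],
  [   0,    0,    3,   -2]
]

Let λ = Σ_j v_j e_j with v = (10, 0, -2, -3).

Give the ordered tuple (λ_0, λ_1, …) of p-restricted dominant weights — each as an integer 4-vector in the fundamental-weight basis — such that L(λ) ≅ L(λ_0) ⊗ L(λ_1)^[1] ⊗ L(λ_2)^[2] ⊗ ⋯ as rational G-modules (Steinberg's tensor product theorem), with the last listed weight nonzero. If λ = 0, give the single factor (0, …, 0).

Change of basis e → ω: c = M·v where v = (10, 0, -2, -3):
  c_1 = -1*10 + -1*0 + 1*-2 + -4*-3 = 0
  c_2 = 0*10 + 0*0 + 1*-2 + -1*-3 = 1
  c_3 = -1*10 + 0*0 + -2*-2 + -2*-3 = 0
  c_4 = 0*10 + 0*0 + 3*-2 + -2*-3 = 0
p = 2; digits c_i = Σ_j d_{ij}·2^j, 0 ≤ d_{ij} < 2:
  c_1 = 0
  c_2 = 1 = 1·2^0
  c_3 = 0
  c_4 = 0
λ_0 = (0, 1, 0, 0)

((0, 1, 0, 0),)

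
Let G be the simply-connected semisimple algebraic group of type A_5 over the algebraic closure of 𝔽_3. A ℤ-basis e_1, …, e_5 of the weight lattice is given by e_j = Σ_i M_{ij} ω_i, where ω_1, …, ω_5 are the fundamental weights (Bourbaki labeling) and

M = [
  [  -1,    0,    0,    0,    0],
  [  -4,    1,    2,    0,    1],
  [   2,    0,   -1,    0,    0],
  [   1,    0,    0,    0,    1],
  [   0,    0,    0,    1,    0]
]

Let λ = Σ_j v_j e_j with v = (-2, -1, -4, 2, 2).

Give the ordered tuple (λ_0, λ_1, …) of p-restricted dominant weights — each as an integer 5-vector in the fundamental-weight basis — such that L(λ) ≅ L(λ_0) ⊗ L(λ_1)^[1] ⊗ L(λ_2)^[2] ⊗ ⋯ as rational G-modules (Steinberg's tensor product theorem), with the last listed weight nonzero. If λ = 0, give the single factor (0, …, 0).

((2, 1, 0, 0, 2),)

Compute c_i = Σ_j M_{ij} v_j with v = (-2, -1, -4, 2, 2):
  c_1 = -1*-2 + 0*-1 + 0*-4 + 0*2 + 0*2 = 2
  c_2 = -4*-2 + 1*-1 + 2*-4 + 0*2 + 1*2 = 1
  c_3 = 2*-2 + 0*-1 + -1*-4 + 0*2 + 0*2 = 0
  c_4 = 1*-2 + 0*-1 + 0*-4 + 0*2 + 1*2 = 0
  c_5 = 0*-2 + 0*-1 + 0*-4 + 1*2 + 0*2 = 2
Expand coordinatewise in base 3:
  c_1 = 2 = 2·3^0
  c_2 = 1 = 1·3^0
  c_3 = 0
  c_4 = 0
  c_5 = 2 = 2·3^0
p-restricted factor λ_0 = (2, 1, 0, 0, 2)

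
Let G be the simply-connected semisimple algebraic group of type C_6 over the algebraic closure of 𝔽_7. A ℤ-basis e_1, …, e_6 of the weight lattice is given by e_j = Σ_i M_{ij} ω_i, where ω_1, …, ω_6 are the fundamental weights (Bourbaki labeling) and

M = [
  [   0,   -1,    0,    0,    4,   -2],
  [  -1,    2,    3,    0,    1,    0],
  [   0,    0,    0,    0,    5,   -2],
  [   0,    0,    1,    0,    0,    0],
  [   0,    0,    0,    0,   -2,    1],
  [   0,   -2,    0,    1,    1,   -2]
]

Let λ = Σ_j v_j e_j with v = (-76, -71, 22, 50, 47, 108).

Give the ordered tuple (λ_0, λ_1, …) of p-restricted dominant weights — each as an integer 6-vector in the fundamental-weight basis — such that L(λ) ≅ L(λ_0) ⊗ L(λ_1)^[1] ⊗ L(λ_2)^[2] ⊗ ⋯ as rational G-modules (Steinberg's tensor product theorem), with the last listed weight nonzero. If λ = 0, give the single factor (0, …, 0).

Converting to the ω-basis (c_i = row i of M dotted with v = (-76, -71, 22, 50, 47, 108)):
  c_1 = (0)·(-76) + (-1)·(-71) + 0·22 + 0·50 + 4·47 + (-2)·(108) = 43
  c_2 = (-1)·(-76) + (2)·(-71) + 3·22 + 0·50 + 1·47 + 0·108 = 47
  c_3 = (0)·(-76) + (0)·(-71) + 0·22 + 0·50 + 5·47 + (-2)·(108) = 19
  c_4 = (0)·(-76) + (0)·(-71) + 1·22 + 0·50 + 0·47 + 0·108 = 22
  c_5 = (0)·(-76) + (0)·(-71) + 0·22 + 0·50 + (-2)·(47) + 1·108 = 14
  c_6 = (0)·(-76) + (-2)·(-71) + 0·22 + 1·50 + 1·47 + (-2)·(108) = 23
p = 7; digits c_i = Σ_j d_{ij}·7^j, 0 ≤ d_{ij} < 7:
  c_1 = 43 = 1·7^0 + 6·7^1
  c_2 = 47 = 5·7^0 + 6·7^1
  c_3 = 19 = 5·7^0 + 2·7^1
  c_4 = 22 = 1·7^0 + 3·7^1
  c_5 = 14 = 0·7^0 + 2·7^1
  c_6 = 23 = 2·7^0 + 3·7^1
λ_0 = (1, 5, 5, 1, 0, 2)
λ_1 = (6, 6, 2, 3, 2, 3)

((1, 5, 5, 1, 0, 2), (6, 6, 2, 3, 2, 3))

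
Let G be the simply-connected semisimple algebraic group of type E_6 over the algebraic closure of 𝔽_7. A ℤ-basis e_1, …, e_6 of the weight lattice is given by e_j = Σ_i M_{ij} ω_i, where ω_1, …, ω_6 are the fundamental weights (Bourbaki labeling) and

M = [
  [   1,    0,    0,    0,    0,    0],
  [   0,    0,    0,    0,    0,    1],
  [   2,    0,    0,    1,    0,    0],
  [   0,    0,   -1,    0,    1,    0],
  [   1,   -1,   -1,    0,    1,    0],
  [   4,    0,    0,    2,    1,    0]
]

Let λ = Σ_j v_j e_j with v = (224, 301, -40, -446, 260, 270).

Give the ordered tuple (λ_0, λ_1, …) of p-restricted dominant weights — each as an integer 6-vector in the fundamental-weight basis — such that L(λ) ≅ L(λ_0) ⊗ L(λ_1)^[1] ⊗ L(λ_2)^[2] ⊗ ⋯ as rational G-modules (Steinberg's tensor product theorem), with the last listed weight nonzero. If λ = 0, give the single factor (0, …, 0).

Change of basis e → ω: c = M·v where v = (224, 301, -40, -446, 260, 270):
  c_1 = 1·224 + 0·301 + (0)·(-40) + (0)·(-446) + 0·260 + 0·270 = 224
  c_2 = 0·224 + 0·301 + (0)·(-40) + (0)·(-446) + 0·260 + 1·270 = 270
  c_3 = 2·224 + 0·301 + (0)·(-40) + (1)·(-446) + 0·260 + 0·270 = 2
  c_4 = 0·224 + 0·301 + (-1)·(-40) + (0)·(-446) + 1·260 + 0·270 = 300
  c_5 = 1·224 + (-1)·(301) + (-1)·(-40) + (0)·(-446) + 1·260 + 0·270 = 223
  c_6 = 4·224 + 0·301 + (0)·(-40) + (2)·(-446) + 1·260 + 0·270 = 264
Expand coordinatewise in base 7:
  c_1 = 224 = 0·7^0 + 4·7^1 + 4·7^2
  c_2 = 270 = 4·7^0 + 3·7^1 + 5·7^2
  c_3 = 2 = 2·7^0
  c_4 = 300 = 6·7^0 + 0·7^1 + 6·7^2
  c_5 = 223 = 6·7^0 + 3·7^1 + 4·7^2
  c_6 = 264 = 5·7^0 + 2·7^1 + 5·7^2
p-restricted factor λ_0 = (0, 4, 2, 6, 6, 5)
p-restricted factor λ_1 = (4, 3, 0, 0, 3, 2)
p-restricted factor λ_2 = (4, 5, 0, 6, 4, 5)

((0, 4, 2, 6, 6, 5), (4, 3, 0, 0, 3, 2), (4, 5, 0, 6, 4, 5))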